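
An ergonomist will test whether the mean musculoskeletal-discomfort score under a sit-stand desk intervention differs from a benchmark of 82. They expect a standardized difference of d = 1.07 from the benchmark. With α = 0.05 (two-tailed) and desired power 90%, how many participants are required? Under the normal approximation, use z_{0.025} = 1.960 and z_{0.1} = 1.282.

For a one-sample test: n = ((z_{α/2} + z_β) / d)².
z_{α/2} + z_β = 1.960 + 1.282 = 3.242.
n = (3.242 / 1.07)² = 3.030² = 9.18.
Round up.

n = 10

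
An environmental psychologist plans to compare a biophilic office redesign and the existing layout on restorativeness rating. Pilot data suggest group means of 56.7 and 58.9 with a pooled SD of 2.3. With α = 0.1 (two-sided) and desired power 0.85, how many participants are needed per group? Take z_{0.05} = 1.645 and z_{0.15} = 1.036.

Cohen's d = |M₁ − M₂| / SD_pooled = |56.7 − 58.9| / 2.3 = 2.2 / 2.3 = 0.957.
For two independent groups with equal n: n = 2·((z_{α/2} + z_β) / d)².
z_{α/2} + z_β = 1.645 + 1.036 = 2.681.
n = 2 × (2.681 / 0.957)² = 2 × 2.801² = 2 × 7.85 = 15.7.
Round up to the next whole participant.

n = 16 per group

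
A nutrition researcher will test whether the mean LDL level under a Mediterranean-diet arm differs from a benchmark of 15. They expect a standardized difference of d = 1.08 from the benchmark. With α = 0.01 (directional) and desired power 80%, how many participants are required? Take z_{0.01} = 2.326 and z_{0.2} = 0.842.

For a one-sample test: n = ((z_{α} + z_β) / d)².
z_{α} + z_β = 2.326 + 0.842 = 3.168.
n = (3.168 / 1.08)² = 2.933² = 8.60.
Round up.

n = 9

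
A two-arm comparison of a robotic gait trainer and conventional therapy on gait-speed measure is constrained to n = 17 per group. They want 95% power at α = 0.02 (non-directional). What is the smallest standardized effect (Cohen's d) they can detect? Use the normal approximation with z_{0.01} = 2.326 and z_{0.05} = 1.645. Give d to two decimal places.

For two independent groups of n = 17 each: d_min = (z_{α/2} + z_β)·√(2/n).
z-sum = 2.326 + 1.645 = 3.971.
d_min = 3.971 × √(2/17) = 3.971 × 0.3430 = 1.362.

d_min ≈ 1.36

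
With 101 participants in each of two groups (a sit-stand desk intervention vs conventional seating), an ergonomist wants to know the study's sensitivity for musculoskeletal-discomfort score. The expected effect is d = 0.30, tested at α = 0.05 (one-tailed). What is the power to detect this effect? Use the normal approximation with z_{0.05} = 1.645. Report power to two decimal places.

For two equal groups, power = Φ(d·√(n/2) − z_{α}).
d·√(n/2) = 0.30 × √(101/2) = 0.30 × 7.106 = 2.132.
z_β = 2.132 − 1.645 = 0.487.
Power = Φ(0.487) = 0.687.

power ≈ 0.69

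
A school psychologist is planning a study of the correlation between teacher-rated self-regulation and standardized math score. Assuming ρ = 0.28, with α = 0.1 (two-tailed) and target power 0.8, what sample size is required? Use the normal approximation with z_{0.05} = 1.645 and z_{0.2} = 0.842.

Fisher's z: C = ½·ln((1+r)/(1−r)) = ½·ln(1.7778) = 0.2877.
n = ((z_{α/2} + z_β)/C)² + 3.
(1.645 + 0.842) / 0.2877 = 2.487 / 0.2877 = 8.644.
n = 8.644² + 3 = 74.73 + 3 = 77.7.
Round up.

n = 78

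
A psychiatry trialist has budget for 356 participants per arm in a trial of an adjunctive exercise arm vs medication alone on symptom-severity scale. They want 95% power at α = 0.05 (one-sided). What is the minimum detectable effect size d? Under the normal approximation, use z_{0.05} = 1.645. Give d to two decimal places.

For two independent groups of n = 356 each: d_min = (z_{α} + z_β)·√(2/n).
z-sum = 1.645 + 1.645 = 3.290.
d_min = 3.290 × √(2/356) = 3.290 × 0.0750 = 0.247.

d_min ≈ 0.25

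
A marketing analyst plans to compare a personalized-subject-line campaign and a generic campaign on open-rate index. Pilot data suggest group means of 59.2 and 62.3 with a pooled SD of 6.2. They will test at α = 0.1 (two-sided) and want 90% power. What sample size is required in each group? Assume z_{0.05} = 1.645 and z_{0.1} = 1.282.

Cohen's d = |M₁ − M₂| / SD_pooled = |59.2 − 62.3| / 6.2 = 3.1 / 6.2 = 0.500.
For two independent groups with equal n: n = 2·((z_{α/2} + z_β) / d)².
z_{α/2} + z_β = 1.645 + 1.282 = 2.927.
n = 2 × (2.927 / 0.500)² = 2 × 5.854² = 2 × 34.27 = 68.5.
Round up to the next whole participant.

n = 69 per group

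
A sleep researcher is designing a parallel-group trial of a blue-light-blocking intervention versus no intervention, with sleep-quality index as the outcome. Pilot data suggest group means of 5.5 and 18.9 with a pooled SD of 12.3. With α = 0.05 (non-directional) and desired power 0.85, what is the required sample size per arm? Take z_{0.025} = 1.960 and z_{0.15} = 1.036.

n = 16 per group

Cohen's d = |M₁ − M₂| / SD_pooled = |5.5 − 18.9| / 12.3 = 13.4 / 12.3 = 1.089.
For two independent groups with equal n: n = 2·((z_{α/2} + z_β) / d)².
z_{α/2} + z_β = 1.960 + 1.036 = 2.996.
n = 2 × (2.996 / 1.089)² = 2 × 2.751² = 2 × 7.57 = 15.1.
Round up to the next whole participant.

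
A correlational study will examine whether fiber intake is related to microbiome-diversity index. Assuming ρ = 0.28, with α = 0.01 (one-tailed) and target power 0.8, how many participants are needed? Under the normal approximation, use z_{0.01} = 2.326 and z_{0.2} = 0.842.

n = 125

Fisher's z: C = ½·ln((1+r)/(1−r)) = ½·ln(1.7778) = 0.2877.
n = ((z_{α} + z_β)/C)² + 3.
(2.326 + 0.842) / 0.2877 = 3.168 / 0.2877 = 11.011.
n = 11.011² + 3 = 121.25 + 3 = 124.3.
Round up.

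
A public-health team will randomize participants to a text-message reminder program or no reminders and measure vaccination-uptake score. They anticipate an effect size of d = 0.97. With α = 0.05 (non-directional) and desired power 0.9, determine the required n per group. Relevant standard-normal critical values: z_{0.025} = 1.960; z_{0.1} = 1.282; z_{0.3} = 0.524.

n = 23 per group

For two independent groups with equal n: n = 2·((z_{α/2} + z_β) / d)².
z_{α/2} + z_β = 1.960 + 1.282 = 3.242.
n = 2 × (3.242 / 0.97)² = 2 × 3.342² = 2 × 11.17 = 22.3.
Round up to the next whole participant.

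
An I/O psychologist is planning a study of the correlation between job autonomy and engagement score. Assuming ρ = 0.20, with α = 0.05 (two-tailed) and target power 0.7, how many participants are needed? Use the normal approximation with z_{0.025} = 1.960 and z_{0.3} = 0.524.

n = 154

Fisher's z: C = ½·ln((1+r)/(1−r)) = ½·ln(1.5000) = 0.2027.
n = ((z_{α/2} + z_β)/C)² + 3.
(1.960 + 0.524) / 0.2027 = 2.484 / 0.2027 = 12.255.
n = 12.255² + 3 = 150.17 + 3 = 153.2.
Round up.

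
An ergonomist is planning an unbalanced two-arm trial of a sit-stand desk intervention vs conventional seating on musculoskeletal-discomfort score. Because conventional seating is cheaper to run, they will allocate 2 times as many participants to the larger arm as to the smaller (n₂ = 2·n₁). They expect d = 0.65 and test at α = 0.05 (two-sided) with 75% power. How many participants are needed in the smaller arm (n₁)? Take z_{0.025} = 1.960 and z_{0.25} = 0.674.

With allocation ratio k = n₂/n₁ = 2, Var(x̄₁−x̄₂) = σ²(1/n₁ + 1/(k·n₁)) = σ²·(k+1)/(k·n₁).
So n₁ = (1 + 1/k)·((z_{α/2} + z_β)/d)² = 1.500 × (2.634/0.65)².
n₁ = 1.500 × 16.42 = 24.6.
Round up: n₁ = 25, giving n₂ = 2 × 25 = 50.

n₁ = 25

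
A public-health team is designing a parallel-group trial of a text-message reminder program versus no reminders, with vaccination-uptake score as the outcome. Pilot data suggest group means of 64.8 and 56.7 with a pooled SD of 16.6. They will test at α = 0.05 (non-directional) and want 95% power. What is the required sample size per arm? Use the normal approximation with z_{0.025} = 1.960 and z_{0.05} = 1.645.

n = 110 per group

Cohen's d = |M₁ − M₂| / SD_pooled = |64.8 − 56.7| / 16.6 = 8.1 / 16.6 = 0.488.
For two independent groups with equal n: n = 2·((z_{α/2} + z_β) / d)².
z_{α/2} + z_β = 1.960 + 1.645 = 3.605.
n = 2 × (3.605 / 0.488)² = 2 × 7.387² = 2 × 54.57 = 109.1.
Round up to the next whole participant.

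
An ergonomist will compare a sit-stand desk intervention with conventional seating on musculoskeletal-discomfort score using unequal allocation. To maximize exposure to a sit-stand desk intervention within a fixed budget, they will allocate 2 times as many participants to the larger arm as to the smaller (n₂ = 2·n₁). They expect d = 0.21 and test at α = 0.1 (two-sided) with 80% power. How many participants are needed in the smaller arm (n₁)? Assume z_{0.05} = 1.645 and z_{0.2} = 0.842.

With allocation ratio k = n₂/n₁ = 2, Var(x̄₁−x̄₂) = σ²(1/n₁ + 1/(k·n₁)) = σ²·(k+1)/(k·n₁).
So n₁ = (1 + 1/k)·((z_{α/2} + z_β)/d)² = 1.500 × (2.487/0.21)².
n₁ = 1.500 × 140.25 = 210.4.
Round up: n₁ = 211, giving n₂ = 2 × 211 = 422.

n₁ = 211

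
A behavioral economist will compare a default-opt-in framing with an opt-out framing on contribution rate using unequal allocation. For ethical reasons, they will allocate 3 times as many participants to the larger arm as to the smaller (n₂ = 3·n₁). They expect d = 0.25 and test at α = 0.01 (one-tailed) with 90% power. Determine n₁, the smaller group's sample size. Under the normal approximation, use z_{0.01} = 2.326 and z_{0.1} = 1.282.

n₁ = 278

With allocation ratio k = n₂/n₁ = 3, Var(x̄₁−x̄₂) = σ²(1/n₁ + 1/(k·n₁)) = σ²·(k+1)/(k·n₁).
So n₁ = (1 + 1/k)·((z_{α} + z_β)/d)² = 1.333 × (3.608/0.25)².
n₁ = 1.333 × 208.28 = 277.7.
Round up: n₁ = 278, giving n₂ = 3 × 278 = 834.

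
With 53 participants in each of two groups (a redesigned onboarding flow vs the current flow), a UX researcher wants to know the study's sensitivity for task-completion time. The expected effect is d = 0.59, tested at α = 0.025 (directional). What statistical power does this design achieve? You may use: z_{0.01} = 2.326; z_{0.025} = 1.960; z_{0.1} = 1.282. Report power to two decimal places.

For two equal groups, power = Φ(d·√(n/2) − z_{α}).
d·√(n/2) = 0.59 × √(53/2) = 0.59 × 5.148 = 3.037.
z_β = 3.037 − 1.960 = 1.077.
Power = Φ(1.077) = 0.859.

power ≈ 0.86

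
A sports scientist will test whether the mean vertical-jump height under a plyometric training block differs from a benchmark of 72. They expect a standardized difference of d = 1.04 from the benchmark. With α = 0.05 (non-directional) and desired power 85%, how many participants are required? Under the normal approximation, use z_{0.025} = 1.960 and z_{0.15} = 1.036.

n = 9

For a one-sample test: n = ((z_{α/2} + z_β) / d)².
z_{α/2} + z_β = 1.960 + 1.036 = 2.996.
n = (2.996 / 1.04)² = 2.881² = 8.30.
Round up.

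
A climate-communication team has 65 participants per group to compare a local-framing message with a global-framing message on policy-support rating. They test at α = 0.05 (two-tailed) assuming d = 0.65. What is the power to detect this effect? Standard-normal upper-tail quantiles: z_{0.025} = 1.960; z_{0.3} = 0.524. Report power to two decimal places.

power ≈ 0.96

For two equal groups, power = Φ(d·√(n/2) − z_{α/2}).
d·√(n/2) = 0.65 × √(65/2) = 0.65 × 5.701 = 3.706.
z_β = 3.706 − 1.960 = 1.746.
Power = Φ(1.746) = 0.960.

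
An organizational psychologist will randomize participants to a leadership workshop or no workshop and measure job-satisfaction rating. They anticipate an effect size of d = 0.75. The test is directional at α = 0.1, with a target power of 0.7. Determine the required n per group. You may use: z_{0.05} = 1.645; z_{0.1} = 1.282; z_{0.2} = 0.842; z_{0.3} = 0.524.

n = 12 per group

For two independent groups with equal n: n = 2·((z_{α} + z_β) / d)².
z_{α} + z_β = 1.282 + 0.524 = 1.806.
n = 2 × (1.806 / 0.75)² = 2 × 2.408² = 2 × 5.80 = 11.6.
Round up to the next whole participant.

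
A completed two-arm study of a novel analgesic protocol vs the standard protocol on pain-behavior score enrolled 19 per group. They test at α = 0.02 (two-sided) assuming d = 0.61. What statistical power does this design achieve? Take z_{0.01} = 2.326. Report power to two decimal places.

power ≈ 0.33

For two equal groups, power = Φ(d·√(n/2) − z_{α/2}).
d·√(n/2) = 0.61 × √(19/2) = 0.61 × 3.082 = 1.880.
z_β = 1.880 − 2.326 = -0.446.
Power = Φ(-0.446) = 0.328.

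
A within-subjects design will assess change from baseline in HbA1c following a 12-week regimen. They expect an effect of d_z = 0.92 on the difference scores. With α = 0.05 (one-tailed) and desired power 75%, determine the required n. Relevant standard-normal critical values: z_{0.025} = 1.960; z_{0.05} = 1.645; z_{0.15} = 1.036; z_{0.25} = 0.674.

For a paired (one-sample on differences) test: n = ((z_{α} + z_β) / d)².
z_{α} + z_β = 1.645 + 0.674 = 2.319.
n = (2.319 / 0.92)² = 2.521² = 6.35.
Round up.

n = 7 pairs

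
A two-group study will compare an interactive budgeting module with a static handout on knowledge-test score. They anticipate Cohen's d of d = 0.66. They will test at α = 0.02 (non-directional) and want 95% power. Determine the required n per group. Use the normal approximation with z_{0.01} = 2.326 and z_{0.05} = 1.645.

For two independent groups with equal n: n = 2·((z_{α/2} + z_β) / d)².
z_{α/2} + z_β = 2.326 + 1.645 = 3.971.
n = 2 × (3.971 / 0.66)² = 2 × 6.017² = 2 × 36.20 = 72.4.
Round up to the next whole participant.

n = 73 per group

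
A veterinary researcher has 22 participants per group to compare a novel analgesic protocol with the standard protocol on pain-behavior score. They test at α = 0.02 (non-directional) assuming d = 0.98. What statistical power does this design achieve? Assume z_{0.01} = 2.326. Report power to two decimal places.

power ≈ 0.82

For two equal groups, power = Φ(d·√(n/2) − z_{α/2}).
d·√(n/2) = 0.98 × √(22/2) = 0.98 × 3.317 = 3.250.
z_β = 3.250 − 2.326 = 0.924.
Power = Φ(0.924) = 0.822.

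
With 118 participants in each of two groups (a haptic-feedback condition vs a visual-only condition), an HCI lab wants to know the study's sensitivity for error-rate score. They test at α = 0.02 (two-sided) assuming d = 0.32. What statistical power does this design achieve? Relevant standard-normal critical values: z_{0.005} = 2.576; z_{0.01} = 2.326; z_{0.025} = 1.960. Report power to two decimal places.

power ≈ 0.55

For two equal groups, power = Φ(d·√(n/2) − z_{α/2}).
d·√(n/2) = 0.32 × √(118/2) = 0.32 × 7.681 = 2.458.
z_β = 2.458 − 2.326 = 0.132.
Power = Φ(0.132) = 0.552.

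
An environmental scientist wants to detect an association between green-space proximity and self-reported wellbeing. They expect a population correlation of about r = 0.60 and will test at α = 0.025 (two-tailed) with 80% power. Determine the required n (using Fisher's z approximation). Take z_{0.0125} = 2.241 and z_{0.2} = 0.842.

n = 23

Fisher's z: C = ½·ln((1+r)/(1−r)) = ½·ln(4.0000) = 0.6931.
n = ((z_{α/2} + z_β)/C)² + 3.
(2.241 + 0.842) / 0.6931 = 3.083 / 0.6931 = 4.448.
n = 4.448² + 3 = 19.79 + 3 = 22.8.
Round up.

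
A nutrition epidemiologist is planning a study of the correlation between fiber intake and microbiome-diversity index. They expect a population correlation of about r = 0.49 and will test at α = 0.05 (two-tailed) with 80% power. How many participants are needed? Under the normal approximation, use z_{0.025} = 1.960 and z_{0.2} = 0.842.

n = 31

Fisher's z: C = ½·ln((1+r)/(1−r)) = ½·ln(2.9216) = 0.5361.
n = ((z_{α/2} + z_β)/C)² + 3.
(1.960 + 0.842) / 0.5361 = 2.802 / 0.5361 = 5.227.
n = 5.227² + 3 = 27.32 + 3 = 30.3.
Round up.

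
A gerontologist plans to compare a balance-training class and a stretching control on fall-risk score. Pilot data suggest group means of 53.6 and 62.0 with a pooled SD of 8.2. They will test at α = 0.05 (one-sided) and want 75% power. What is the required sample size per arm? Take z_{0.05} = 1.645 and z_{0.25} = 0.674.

Cohen's d = |M₁ − M₂| / SD_pooled = |53.6 − 62.0| / 8.2 = 8.4 / 8.2 = 1.024.
For two independent groups with equal n: n = 2·((z_{α} + z_β) / d)².
z_{α} + z_β = 1.645 + 0.674 = 2.319.
n = 2 × (2.319 / 1.024)² = 2 × 2.265² = 2 × 5.13 = 10.3.
Round up to the next whole participant.

n = 11 per group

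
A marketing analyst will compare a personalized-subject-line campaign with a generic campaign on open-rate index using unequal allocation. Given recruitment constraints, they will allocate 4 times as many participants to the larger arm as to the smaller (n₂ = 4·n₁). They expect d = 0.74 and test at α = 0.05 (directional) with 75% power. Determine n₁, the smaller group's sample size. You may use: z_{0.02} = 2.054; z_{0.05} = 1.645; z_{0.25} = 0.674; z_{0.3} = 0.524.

n₁ = 13

With allocation ratio k = n₂/n₁ = 4, Var(x̄₁−x̄₂) = σ²(1/n₁ + 1/(k·n₁)) = σ²·(k+1)/(k·n₁).
So n₁ = (1 + 1/k)·((z_{α} + z_β)/d)² = 1.250 × (2.319/0.74)².
n₁ = 1.250 × 9.82 = 12.3.
Round up: n₁ = 13, giving n₂ = 4 × 13 = 52.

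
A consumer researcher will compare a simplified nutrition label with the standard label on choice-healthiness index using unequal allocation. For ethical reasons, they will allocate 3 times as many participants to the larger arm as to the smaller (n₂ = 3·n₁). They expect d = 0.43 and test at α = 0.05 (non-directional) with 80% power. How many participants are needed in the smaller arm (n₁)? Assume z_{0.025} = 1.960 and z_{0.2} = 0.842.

With allocation ratio k = n₂/n₁ = 3, Var(x̄₁−x̄₂) = σ²(1/n₁ + 1/(k·n₁)) = σ²·(k+1)/(k·n₁).
So n₁ = (1 + 1/k)·((z_{α/2} + z_β)/d)² = 1.333 × (2.802/0.43)².
n₁ = 1.333 × 42.46 = 56.6.
Round up: n₁ = 57, giving n₂ = 3 × 57 = 171.

n₁ = 57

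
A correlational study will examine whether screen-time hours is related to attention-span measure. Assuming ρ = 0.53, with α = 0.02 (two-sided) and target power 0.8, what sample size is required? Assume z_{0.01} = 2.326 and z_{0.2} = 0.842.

n = 32

Fisher's z: C = ½·ln((1+r)/(1−r)) = ½·ln(3.2553) = 0.5901.
n = ((z_{α/2} + z_β)/C)² + 3.
(2.326 + 0.842) / 0.5901 = 3.168 / 0.5901 = 5.369.
n = 5.369² + 3 = 28.82 + 3 = 31.8.
Round up.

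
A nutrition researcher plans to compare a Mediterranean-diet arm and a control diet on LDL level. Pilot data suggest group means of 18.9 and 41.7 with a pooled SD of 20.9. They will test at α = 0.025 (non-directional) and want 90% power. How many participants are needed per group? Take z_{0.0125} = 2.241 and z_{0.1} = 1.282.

Cohen's d = |M₁ − M₂| / SD_pooled = |18.9 − 41.7| / 20.9 = 22.8 / 20.9 = 1.091.
For two independent groups with equal n: n = 2·((z_{α/2} + z_β) / d)².
z_{α/2} + z_β = 2.241 + 1.282 = 3.523.
n = 2 × (3.523 / 1.091)² = 2 × 3.229² = 2 × 10.43 = 20.9.
Round up to the next whole participant.

n = 21 per group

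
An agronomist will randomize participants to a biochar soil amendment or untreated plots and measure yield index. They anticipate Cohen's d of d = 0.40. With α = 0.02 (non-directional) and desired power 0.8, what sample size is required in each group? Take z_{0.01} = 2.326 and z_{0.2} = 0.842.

n = 126 per group

For two independent groups with equal n: n = 2·((z_{α/2} + z_β) / d)².
z_{α/2} + z_β = 2.326 + 0.842 = 3.168.
n = 2 × (3.168 / 0.40)² = 2 × 7.920² = 2 × 62.73 = 125.5.
Round up to the next whole participant.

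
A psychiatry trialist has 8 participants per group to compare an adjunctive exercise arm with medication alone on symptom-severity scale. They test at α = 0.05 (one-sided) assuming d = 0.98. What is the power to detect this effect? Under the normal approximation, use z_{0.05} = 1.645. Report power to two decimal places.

For two equal groups, power = Φ(d·√(n/2) − z_{α}).
d·√(n/2) = 0.98 × √(8/2) = 0.98 × 2.000 = 1.960.
z_β = 1.960 − 1.645 = 0.315.
Power = Φ(0.315) = 0.624.

power ≈ 0.62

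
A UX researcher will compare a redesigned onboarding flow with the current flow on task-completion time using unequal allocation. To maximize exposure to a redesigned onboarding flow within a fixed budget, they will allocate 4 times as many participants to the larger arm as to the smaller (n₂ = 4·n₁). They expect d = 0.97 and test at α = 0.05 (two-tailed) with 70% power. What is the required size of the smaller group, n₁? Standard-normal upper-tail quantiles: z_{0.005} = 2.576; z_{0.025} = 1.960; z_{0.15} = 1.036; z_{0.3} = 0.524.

With allocation ratio k = n₂/n₁ = 4, Var(x̄₁−x̄₂) = σ²(1/n₁ + 1/(k·n₁)) = σ²·(k+1)/(k·n₁).
So n₁ = (1 + 1/k)·((z_{α/2} + z_β)/d)² = 1.250 × (2.484/0.97)².
n₁ = 1.250 × 6.56 = 8.2.
Round up: n₁ = 9, giving n₂ = 4 × 9 = 36.

n₁ = 9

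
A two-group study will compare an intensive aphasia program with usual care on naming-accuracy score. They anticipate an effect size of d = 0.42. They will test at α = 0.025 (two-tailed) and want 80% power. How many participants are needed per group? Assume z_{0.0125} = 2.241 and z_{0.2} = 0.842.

For two independent groups with equal n: n = 2·((z_{α/2} + z_β) / d)².
z_{α/2} + z_β = 2.241 + 0.842 = 3.083.
n = 2 × (3.083 / 0.42)² = 2 × 7.340² = 2 × 53.88 = 107.8.
Round up to the next whole participant.

n = 108 per group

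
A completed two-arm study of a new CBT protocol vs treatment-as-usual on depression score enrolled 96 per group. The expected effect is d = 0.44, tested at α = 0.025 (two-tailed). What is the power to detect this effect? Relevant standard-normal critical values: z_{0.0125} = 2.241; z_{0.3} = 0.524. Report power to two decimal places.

power ≈ 0.79

For two equal groups, power = Φ(d·√(n/2) − z_{α/2}).
d·√(n/2) = 0.44 × √(96/2) = 0.44 × 6.928 = 3.048.
z_β = 3.048 − 2.241 = 0.807.
Power = Φ(0.807) = 0.790.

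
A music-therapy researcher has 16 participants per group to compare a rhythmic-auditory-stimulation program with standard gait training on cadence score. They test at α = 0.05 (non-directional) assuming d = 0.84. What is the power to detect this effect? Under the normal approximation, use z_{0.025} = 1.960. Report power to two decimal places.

power ≈ 0.66

For two equal groups, power = Φ(d·√(n/2) − z_{α/2}).
d·√(n/2) = 0.84 × √(16/2) = 0.84 × 2.828 = 2.376.
z_β = 2.376 − 1.960 = 0.416.
Power = Φ(0.416) = 0.661.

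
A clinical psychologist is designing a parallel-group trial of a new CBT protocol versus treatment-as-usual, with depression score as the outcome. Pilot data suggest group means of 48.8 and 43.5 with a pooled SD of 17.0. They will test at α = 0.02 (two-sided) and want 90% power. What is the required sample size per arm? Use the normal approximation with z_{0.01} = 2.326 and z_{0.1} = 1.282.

n = 268 per group

Cohen's d = |M₁ − M₂| / SD_pooled = |48.8 − 43.5| / 17.0 = 5.3 / 17.0 = 0.312.
For two independent groups with equal n: n = 2·((z_{α/2} + z_β) / d)².
z_{α/2} + z_β = 2.326 + 1.282 = 3.608.
n = 2 × (3.608 / 0.312)² = 2 × 11.564² = 2 × 133.73 = 267.5.
Round up to the next whole participant.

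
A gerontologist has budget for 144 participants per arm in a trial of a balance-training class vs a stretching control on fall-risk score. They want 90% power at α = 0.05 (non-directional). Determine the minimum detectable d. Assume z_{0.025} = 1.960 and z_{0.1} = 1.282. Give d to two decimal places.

For two independent groups of n = 144 each: d_min = (z_{α/2} + z_β)·√(2/n).
z-sum = 1.960 + 1.282 = 3.242.
d_min = 3.242 × √(2/144) = 3.242 × 0.1179 = 0.382.

d_min ≈ 0.38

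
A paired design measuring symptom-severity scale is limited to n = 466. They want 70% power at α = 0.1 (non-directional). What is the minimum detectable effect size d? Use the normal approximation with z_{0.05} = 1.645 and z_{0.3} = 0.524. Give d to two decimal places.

d_min ≈ 0.10

For a single sample (or paired design) of n = 466: d_min = (z_{α/2} + z_β)/√n.
z-sum = 1.645 + 0.524 = 2.169.
d_min = 2.169 / √466 = 2.169 / 21.587 = 0.100.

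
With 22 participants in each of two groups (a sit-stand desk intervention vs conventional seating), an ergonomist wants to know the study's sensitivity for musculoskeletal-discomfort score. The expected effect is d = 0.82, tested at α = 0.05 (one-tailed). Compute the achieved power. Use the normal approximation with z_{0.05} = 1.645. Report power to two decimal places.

For two equal groups, power = Φ(d·√(n/2) − z_{α}).
d·√(n/2) = 0.82 × √(22/2) = 0.82 × 3.317 = 2.720.
z_β = 2.720 − 1.645 = 1.075.
Power = Φ(1.075) = 0.859.

power ≈ 0.86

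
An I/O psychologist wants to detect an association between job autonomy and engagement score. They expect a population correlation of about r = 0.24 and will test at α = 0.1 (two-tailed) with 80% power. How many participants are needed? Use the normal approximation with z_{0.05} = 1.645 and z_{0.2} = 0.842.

Fisher's z: C = ½·ln((1+r)/(1−r)) = ½·ln(1.6316) = 0.2448.
n = ((z_{α/2} + z_β)/C)² + 3.
(1.645 + 0.842) / 0.2448 = 2.487 / 0.2448 = 10.159.
n = 10.159² + 3 = 103.21 + 3 = 106.2.
Round up.

n = 107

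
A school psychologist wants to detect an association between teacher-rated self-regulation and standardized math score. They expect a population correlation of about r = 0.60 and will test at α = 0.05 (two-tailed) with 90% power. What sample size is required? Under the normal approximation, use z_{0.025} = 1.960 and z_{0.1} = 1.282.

n = 25

Fisher's z: C = ½·ln((1+r)/(1−r)) = ½·ln(4.0000) = 0.6931.
n = ((z_{α/2} + z_β)/C)² + 3.
(1.960 + 1.282) / 0.6931 = 3.242 / 0.6931 = 4.678.
n = 4.678² + 3 = 21.88 + 3 = 24.9.
Round up.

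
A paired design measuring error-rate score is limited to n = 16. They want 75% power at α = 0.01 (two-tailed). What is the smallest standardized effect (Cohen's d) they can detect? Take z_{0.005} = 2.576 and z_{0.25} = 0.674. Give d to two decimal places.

d_min ≈ 0.81

For a single sample (or paired design) of n = 16: d_min = (z_{α/2} + z_β)/√n.
z-sum = 2.576 + 0.674 = 3.250.
d_min = 3.250 / √16 = 3.250 / 4.000 = 0.812.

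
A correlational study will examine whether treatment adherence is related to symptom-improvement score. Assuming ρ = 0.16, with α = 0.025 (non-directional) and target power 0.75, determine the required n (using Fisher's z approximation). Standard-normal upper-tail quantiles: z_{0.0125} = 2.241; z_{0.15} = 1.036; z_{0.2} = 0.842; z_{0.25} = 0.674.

n = 330

Fisher's z: C = ½·ln((1+r)/(1−r)) = ½·ln(1.3810) = 0.1614.
n = ((z_{α/2} + z_β)/C)² + 3.
(2.241 + 0.674) / 0.1614 = 2.915 / 0.1614 = 18.061.
n = 18.061² + 3 = 326.19 + 3 = 329.2.
Round up.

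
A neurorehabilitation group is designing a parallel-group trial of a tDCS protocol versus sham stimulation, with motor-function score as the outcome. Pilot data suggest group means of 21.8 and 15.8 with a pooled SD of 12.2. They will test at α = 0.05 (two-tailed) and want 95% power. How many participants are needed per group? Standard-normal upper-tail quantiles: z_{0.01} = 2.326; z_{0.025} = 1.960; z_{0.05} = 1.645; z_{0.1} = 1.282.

n = 108 per group

Cohen's d = |M₁ − M₂| / SD_pooled = |21.8 − 15.8| / 12.2 = 6.0 / 12.2 = 0.492.
For two independent groups with equal n: n = 2·((z_{α/2} + z_β) / d)².
z_{α/2} + z_β = 1.960 + 1.645 = 3.605.
n = 2 × (3.605 / 0.492)² = 2 × 7.327² = 2 × 53.69 = 107.4.
Round up to the next whole participant.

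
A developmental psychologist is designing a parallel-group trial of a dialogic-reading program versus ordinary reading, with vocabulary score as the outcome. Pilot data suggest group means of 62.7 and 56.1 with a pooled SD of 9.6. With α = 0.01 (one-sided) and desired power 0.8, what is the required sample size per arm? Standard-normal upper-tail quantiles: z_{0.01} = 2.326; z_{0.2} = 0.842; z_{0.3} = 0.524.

Cohen's d = |M₁ − M₂| / SD_pooled = |62.7 − 56.1| / 9.6 = 6.6 / 9.6 = 0.688.
For two independent groups with equal n: n = 2·((z_{α} + z_β) / d)².
z_{α} + z_β = 2.326 + 0.842 = 3.168.
n = 2 × (3.168 / 0.688)² = 2 × 4.605² = 2 × 21.20 = 42.4.
Round up to the next whole participant.

n = 43 per group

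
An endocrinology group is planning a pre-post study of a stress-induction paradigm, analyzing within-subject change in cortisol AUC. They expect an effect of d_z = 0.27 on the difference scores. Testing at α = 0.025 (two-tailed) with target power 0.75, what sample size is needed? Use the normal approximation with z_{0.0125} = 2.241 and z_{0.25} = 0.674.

n = 117 pairs

For a paired (one-sample on differences) test: n = ((z_{α/2} + z_β) / d)².
z_{α/2} + z_β = 2.241 + 0.674 = 2.915.
n = (2.915 / 0.27)² = 10.796² = 116.56.
Round up.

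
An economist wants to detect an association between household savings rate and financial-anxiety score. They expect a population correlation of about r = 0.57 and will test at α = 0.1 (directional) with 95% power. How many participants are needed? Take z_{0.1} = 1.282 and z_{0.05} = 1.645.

n = 24

Fisher's z: C = ½·ln((1+r)/(1−r)) = ½·ln(3.6512) = 0.6475.
n = ((z_{α} + z_β)/C)² + 3.
(1.282 + 1.645) / 0.6475 = 2.927 / 0.6475 = 4.520.
n = 4.520² + 3 = 20.43 + 3 = 23.4.
Round up.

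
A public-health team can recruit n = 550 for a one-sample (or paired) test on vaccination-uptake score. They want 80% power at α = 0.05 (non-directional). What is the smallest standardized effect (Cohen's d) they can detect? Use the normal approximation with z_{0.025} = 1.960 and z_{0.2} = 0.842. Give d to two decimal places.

For a single sample (or paired design) of n = 550: d_min = (z_{α/2} + z_β)/√n.
z-sum = 1.960 + 0.842 = 2.802.
d_min = 2.802 / √550 = 2.802 / 23.452 = 0.119.

d_min ≈ 0.12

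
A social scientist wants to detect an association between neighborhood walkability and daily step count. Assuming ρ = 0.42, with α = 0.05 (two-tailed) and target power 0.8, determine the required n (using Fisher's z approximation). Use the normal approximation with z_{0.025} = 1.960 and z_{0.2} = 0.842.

Fisher's z: C = ½·ln((1+r)/(1−r)) = ½·ln(2.4483) = 0.4477.
n = ((z_{α/2} + z_β)/C)² + 3.
(1.960 + 0.842) / 0.4477 = 2.802 / 0.4477 = 6.259.
n = 6.259² + 3 = 39.17 + 3 = 42.2.
Round up.

n = 43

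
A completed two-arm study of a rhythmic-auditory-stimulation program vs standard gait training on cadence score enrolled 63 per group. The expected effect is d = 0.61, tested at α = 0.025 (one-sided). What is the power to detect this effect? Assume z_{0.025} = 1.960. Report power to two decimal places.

For two equal groups, power = Φ(d·√(n/2) − z_{α}).
d·√(n/2) = 0.61 × √(63/2) = 0.61 × 5.612 = 3.424.
z_β = 3.424 − 1.960 = 1.464.
Power = Φ(1.464) = 0.928.

power ≈ 0.93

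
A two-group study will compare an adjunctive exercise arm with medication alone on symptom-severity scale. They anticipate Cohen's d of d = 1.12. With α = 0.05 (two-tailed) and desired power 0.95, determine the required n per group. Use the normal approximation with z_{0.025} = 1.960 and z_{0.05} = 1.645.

For two independent groups with equal n: n = 2·((z_{α/2} + z_β) / d)².
z_{α/2} + z_β = 1.960 + 1.645 = 3.605.
n = 2 × (3.605 / 1.12)² = 2 × 3.219² = 2 × 10.36 = 20.7.
Round up to the next whole participant.

n = 21 per group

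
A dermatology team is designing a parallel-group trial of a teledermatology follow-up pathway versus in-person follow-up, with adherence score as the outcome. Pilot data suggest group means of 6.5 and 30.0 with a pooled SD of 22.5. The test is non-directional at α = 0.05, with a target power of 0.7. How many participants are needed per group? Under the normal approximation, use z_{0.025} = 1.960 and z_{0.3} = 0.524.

n = 12 per group

Cohen's d = |M₁ − M₂| / SD_pooled = |6.5 − 30.0| / 22.5 = 23.5 / 22.5 = 1.044.
For two independent groups with equal n: n = 2·((z_{α/2} + z_β) / d)².
z_{α/2} + z_β = 1.960 + 0.524 = 2.484.
n = 2 × (2.484 / 1.044)² = 2 × 2.379² = 2 × 5.66 = 11.3.
Round up to the next whole participant.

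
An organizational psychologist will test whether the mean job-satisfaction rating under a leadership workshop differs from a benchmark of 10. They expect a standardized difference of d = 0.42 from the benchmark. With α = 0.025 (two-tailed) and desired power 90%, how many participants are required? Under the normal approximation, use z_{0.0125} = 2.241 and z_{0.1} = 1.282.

n = 71

For a one-sample test: n = ((z_{α/2} + z_β) / d)².
z_{α/2} + z_β = 2.241 + 1.282 = 3.523.
n = (3.523 / 0.42)² = 8.388² = 70.36.
Round up.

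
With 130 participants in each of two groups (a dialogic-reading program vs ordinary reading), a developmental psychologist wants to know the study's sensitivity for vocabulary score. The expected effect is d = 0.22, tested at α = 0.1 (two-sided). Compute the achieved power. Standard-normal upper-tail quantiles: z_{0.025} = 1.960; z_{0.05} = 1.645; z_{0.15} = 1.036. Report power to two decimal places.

For two equal groups, power = Φ(d·√(n/2) − z_{α/2}).
d·√(n/2) = 0.22 × √(130/2) = 0.22 × 8.062 = 1.774.
z_β = 1.774 − 1.645 = 0.129.
Power = Φ(0.129) = 0.551.

power ≈ 0.55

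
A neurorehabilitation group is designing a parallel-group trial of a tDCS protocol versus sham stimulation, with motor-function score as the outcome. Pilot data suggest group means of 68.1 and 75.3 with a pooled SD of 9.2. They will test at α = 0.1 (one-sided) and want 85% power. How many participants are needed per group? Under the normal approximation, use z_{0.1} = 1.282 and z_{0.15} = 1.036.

Cohen's d = |M₁ − M₂| / SD_pooled = |68.1 − 75.3| / 9.2 = 7.2 / 9.2 = 0.783.
For two independent groups with equal n: n = 2·((z_{α} + z_β) / d)².
z_{α} + z_β = 1.282 + 1.036 = 2.318.
n = 2 × (2.318 / 0.783)² = 2 × 2.960² = 2 × 8.76 = 17.5.
Round up to the next whole participant.

n = 18 per group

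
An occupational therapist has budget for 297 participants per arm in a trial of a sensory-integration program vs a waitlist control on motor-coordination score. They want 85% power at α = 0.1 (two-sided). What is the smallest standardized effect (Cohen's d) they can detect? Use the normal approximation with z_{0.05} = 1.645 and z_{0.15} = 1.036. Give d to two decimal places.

For two independent groups of n = 297 each: d_min = (z_{α/2} + z_β)·√(2/n).
z-sum = 1.645 + 1.036 = 2.681.
d_min = 2.681 × √(2/297) = 2.681 × 0.0821 = 0.220.

d_min ≈ 0.22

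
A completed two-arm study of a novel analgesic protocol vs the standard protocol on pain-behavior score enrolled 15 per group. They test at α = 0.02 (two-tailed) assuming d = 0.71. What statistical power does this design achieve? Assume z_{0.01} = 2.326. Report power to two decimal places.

power ≈ 0.35

For two equal groups, power = Φ(d·√(n/2) − z_{α/2}).
d·√(n/2) = 0.71 × √(15/2) = 0.71 × 2.739 = 1.944.
z_β = 1.944 − 2.326 = -0.382.
Power = Φ(-0.382) = 0.351.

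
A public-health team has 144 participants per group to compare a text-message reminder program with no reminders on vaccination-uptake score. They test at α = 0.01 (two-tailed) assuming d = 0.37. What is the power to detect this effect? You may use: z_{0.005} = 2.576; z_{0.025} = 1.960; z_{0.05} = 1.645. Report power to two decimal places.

For two equal groups, power = Φ(d·√(n/2) − z_{α/2}).
d·√(n/2) = 0.37 × √(144/2) = 0.37 × 8.485 = 3.140.
z_β = 3.140 − 2.576 = 0.564.
Power = Φ(0.564) = 0.713.

power ≈ 0.71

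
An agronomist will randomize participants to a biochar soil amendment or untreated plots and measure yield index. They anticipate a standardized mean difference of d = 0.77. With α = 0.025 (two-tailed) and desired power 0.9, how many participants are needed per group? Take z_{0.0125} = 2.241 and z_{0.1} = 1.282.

For two independent groups with equal n: n = 2·((z_{α/2} + z_β) / d)².
z_{α/2} + z_β = 2.241 + 1.282 = 3.523.
n = 2 × (3.523 / 0.77)² = 2 × 4.575² = 2 × 20.93 = 41.9.
Round up to the next whole participant.

n = 42 per group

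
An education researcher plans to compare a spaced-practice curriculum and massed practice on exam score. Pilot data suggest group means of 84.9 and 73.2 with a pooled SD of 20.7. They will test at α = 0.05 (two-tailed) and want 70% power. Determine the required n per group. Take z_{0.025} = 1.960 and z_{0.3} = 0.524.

Cohen's d = |M₁ − M₂| / SD_pooled = |84.9 − 73.2| / 20.7 = 11.7 / 20.7 = 0.565.
For two independent groups with equal n: n = 2·((z_{α/2} + z_β) / d)².
z_{α/2} + z_β = 1.960 + 0.524 = 2.484.
n = 2 × (2.484 / 0.565)² = 2 × 4.396² = 2 × 19.33 = 38.7.
Round up to the next whole participant.

n = 39 per group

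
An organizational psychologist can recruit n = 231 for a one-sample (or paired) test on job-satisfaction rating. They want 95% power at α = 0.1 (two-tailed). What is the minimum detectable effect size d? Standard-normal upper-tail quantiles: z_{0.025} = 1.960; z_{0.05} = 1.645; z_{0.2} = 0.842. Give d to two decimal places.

For a single sample (or paired design) of n = 231: d_min = (z_{α/2} + z_β)/√n.
z-sum = 1.645 + 1.645 = 3.290.
d_min = 3.290 / √231 = 3.290 / 15.199 = 0.216.

d_min ≈ 0.22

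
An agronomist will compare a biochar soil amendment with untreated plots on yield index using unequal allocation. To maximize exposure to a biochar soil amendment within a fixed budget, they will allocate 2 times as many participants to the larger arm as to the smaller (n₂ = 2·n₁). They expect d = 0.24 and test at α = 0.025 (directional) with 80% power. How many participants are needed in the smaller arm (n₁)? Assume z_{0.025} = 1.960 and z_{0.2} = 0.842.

n₁ = 205

With allocation ratio k = n₂/n₁ = 2, Var(x̄₁−x̄₂) = σ²(1/n₁ + 1/(k·n₁)) = σ²·(k+1)/(k·n₁).
So n₁ = (1 + 1/k)·((z_{α} + z_β)/d)² = 1.500 × (2.802/0.24)².
n₁ = 1.500 × 136.31 = 204.5.
Round up: n₁ = 205, giving n₂ = 2 × 205 = 410.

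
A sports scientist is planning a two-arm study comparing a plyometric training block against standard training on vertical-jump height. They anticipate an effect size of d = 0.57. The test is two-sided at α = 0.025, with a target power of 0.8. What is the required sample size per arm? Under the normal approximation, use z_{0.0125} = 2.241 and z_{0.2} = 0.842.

For two independent groups with equal n: n = 2·((z_{α/2} + z_β) / d)².
z_{α/2} + z_β = 2.241 + 0.842 = 3.083.
n = 2 × (3.083 / 0.57)² = 2 × 5.409² = 2 × 29.25 = 58.5.
Round up to the next whole participant.

n = 59 per group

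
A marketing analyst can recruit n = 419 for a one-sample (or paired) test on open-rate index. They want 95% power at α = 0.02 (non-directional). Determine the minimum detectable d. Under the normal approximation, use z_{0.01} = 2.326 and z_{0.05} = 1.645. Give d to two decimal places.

For a single sample (or paired design) of n = 419: d_min = (z_{α/2} + z_β)/√n.
z-sum = 2.326 + 1.645 = 3.971.
d_min = 3.971 / √419 = 3.971 / 20.469 = 0.194.

d_min ≈ 0.19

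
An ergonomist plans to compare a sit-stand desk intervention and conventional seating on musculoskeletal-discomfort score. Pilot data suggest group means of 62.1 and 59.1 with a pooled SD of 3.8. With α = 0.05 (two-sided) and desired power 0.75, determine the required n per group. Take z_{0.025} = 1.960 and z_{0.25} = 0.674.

Cohen's d = |M₁ − M₂| / SD_pooled = |62.1 − 59.1| / 3.8 = 3.0 / 3.8 = 0.789.
For two independent groups with equal n: n = 2·((z_{α/2} + z_β) / d)².
z_{α/2} + z_β = 1.960 + 0.674 = 2.634.
n = 2 × (2.634 / 0.789)² = 2 × 3.338² = 2 × 11.14 = 22.3.
Round up to the next whole participant.

n = 23 per group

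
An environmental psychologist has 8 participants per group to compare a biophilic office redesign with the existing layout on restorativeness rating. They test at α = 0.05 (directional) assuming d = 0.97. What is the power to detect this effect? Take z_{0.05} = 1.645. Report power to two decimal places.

For two equal groups, power = Φ(d·√(n/2) − z_{α}).
d·√(n/2) = 0.97 × √(8/2) = 0.97 × 2.000 = 1.940.
z_β = 1.940 − 1.645 = 0.295.
Power = Φ(0.295) = 0.616.

power ≈ 0.62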